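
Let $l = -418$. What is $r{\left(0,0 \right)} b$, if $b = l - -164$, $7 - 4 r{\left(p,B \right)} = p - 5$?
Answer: $-762$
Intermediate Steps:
$r{\left(p,B \right)} = 3 - \frac{p}{4}$ ($r{\left(p,B \right)} = \frac{7}{4} - \frac{p - 5}{4} = \frac{7}{4} - \frac{-5 + p}{4} = \frac{7}{4} - \left(- \frac{5}{4} + \frac{p}{4}\right) = 3 - \frac{p}{4}$)
$b = -254$ ($b = -418 - -164 = -418 + 164 = -254$)
$r{\left(0,0 \right)} b = \left(3 - 0\right) \left(-254\right) = \left(3 + 0\right) \left(-254\right) = 3 \left(-254\right) = -762$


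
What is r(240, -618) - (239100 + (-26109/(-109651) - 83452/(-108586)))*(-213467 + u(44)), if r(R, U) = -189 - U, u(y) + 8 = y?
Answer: 303805298387952762700/5953281743 ≈ 5.1032e+10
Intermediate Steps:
u(y) = -8 + y
r(240, -618) - (239100 + (-26109/(-109651) - 83452/(-108586)))*(-213467 + u(44)) = (-189 - 1*(-618)) - (239100 + (-26109/(-109651) - 83452/(-108586)))*(-213467 + (-8 + 44)) = (-189 + 618) - (239100 + (-26109*(-1/109651) - 83452*(-1/108586)))*(-213467 + 36) = 429 - (239100 + (26109/109651 + 41726/54293))*(-213431) = 429 - (239100 + 5992833563/5953281743)*(-213431) = 429 - 1423435657584863*(-213431)/5953281743 = 429 - 1*(-303805295833994894953/5953281743) = 429 + 303805295833994894953/5953281743 = 303805298387952762700/5953281743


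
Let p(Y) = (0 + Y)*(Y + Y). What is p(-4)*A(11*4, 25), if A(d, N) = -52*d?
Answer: -73216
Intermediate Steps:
p(Y) = 2*Y**2 (p(Y) = Y*(2*Y) = 2*Y**2)
p(-4)*A(11*4, 25) = (2*(-4)**2)*(-572*4) = (2*16)*(-52*44) = 32*(-2288) = -73216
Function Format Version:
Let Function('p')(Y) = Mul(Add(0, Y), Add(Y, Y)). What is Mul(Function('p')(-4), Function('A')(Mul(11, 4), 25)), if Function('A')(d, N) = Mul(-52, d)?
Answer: -73216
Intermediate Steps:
Function('p')(Y) = Mul(2, Pow(Y, 2)) (Function('p')(Y) = Mul(Y, Mul(2, Y)) = Mul(2, Pow(Y, 2)))
Mul(Function('p')(-4), Function('A')(Mul(11, 4), 25)) = Mul(Mul(2, Pow(-4, 2)), Mul(-52, Mul(11, 4))) = Mul(Mul(2, 16), Mul(-52, 44)) = Mul(32, -2288) = -73216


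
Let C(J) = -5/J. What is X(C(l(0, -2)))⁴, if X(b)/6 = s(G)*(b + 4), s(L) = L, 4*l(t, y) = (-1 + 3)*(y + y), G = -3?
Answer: 187388721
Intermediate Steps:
l(t, y) = y (l(t, y) = ((-1 + 3)*(y + y))/4 = (2*(2*y))/4 = (4*y)/4 = y)
X(b) = -72 - 18*b (X(b) = 6*(-3*(b + 4)) = 6*(-3*(4 + b)) = 6*(-12 - 3*b) = -72 - 18*b)
X(C(l(0, -2)))⁴ = (-72 - (-90)/(-2))⁴ = (-72 - (-90)*(-1)/2)⁴ = (-72 - 18*5/2)⁴ = (-72 - 45)⁴ = (-117)⁴ = 187388721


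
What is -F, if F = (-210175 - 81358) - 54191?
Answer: 345724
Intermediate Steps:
F = -345724 (F = -291533 - 54191 = -345724)
-F = -1*(-345724) = 345724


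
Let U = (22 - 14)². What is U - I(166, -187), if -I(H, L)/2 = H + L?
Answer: 22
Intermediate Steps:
I(H, L) = -2*H - 2*L (I(H, L) = -2*(H + L) = -2*H - 2*L)
U = 64 (U = 8² = 64)
U - I(166, -187) = 64 - (-2*166 - 2*(-187)) = 64 - (-332 + 374) = 64 - 1*42 = 64 - 42 = 22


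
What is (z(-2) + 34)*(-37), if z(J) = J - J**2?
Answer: -1036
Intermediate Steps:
(z(-2) + 34)*(-37) = (-2*(1 - 1*(-2)) + 34)*(-37) = (-2*(1 + 2) + 34)*(-37) = (-2*3 + 34)*(-37) = (-6 + 34)*(-37) = 28*(-37) = -1036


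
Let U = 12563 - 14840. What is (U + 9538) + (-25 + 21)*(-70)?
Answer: 7541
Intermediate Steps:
U = -2277
(U + 9538) + (-25 + 21)*(-70) = (-2277 + 9538) + (-25 + 21)*(-70) = 7261 - 4*(-70) = 7261 + 280 = 7541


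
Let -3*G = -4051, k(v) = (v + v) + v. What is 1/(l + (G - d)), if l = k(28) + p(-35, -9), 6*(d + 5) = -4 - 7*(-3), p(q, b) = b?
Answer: 2/2855 ≈ 0.00070053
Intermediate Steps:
k(v) = 3*v (k(v) = 2*v + v = 3*v)
d = -13/6 (d = -5 + (-4 - 7*(-3))/6 = -5 + (-4 + 21)/6 = -5 + (⅙)*17 = -5 + 17/6 = -13/6 ≈ -2.1667)
l = 75 (l = 3*28 - 9 = 84 - 9 = 75)
G = 4051/3 (G = -⅓*(-4051) = 4051/3 ≈ 1350.3)
1/(l + (G - d)) = 1/(75 + (4051/3 - 1*(-13/6))) = 1/(75 + (4051/3 + 13/6)) = 1/(75 + 2705/2) = 1/(2855/2) = 2/2855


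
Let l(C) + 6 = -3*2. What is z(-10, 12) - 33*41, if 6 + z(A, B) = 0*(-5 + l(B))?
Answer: -1359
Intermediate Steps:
l(C) = -12 (l(C) = -6 - 3*2 = -6 - 6 = -12)
z(A, B) = -6 (z(A, B) = -6 + 0*(-5 - 12) = -6 + 0*(-17) = -6 + 0 = -6)
z(-10, 12) - 33*41 = -6 - 33*41 = -6 - 1353 = -1359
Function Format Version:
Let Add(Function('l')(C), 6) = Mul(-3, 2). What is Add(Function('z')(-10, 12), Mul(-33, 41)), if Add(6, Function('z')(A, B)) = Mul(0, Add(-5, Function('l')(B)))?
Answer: -1359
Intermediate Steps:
Function('l')(C) = -12 (Function('l')(C) = Add(-6, Mul(-3, 2)) = Add(-6, -6) = -12)
Function('z')(A, B) = -6 (Function('z')(A, B) = Add(-6, Mul(0, Add(-5, -12))) = Add(-6, Mul(0, -17)) = Add(-6, 0) = -6)
Add(Function('z')(-10, 12), Mul(-33, 41)) = Add(-6, Mul(-33, 41)) = Add(-6, -1353) = -1359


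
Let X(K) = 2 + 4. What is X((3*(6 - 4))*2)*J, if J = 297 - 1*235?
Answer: 372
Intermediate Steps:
J = 62 (J = 297 - 235 = 62)
X(K) = 6
X((3*(6 - 4))*2)*J = 6*62 = 372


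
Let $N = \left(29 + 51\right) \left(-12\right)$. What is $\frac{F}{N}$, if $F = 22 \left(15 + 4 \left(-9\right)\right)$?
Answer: $\frac{77}{160} \approx 0.48125$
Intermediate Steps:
$N = -960$ ($N = 80 \left(-12\right) = -960$)
$F = -462$ ($F = 22 \left(15 - 36\right) = 22 \left(-21\right) = -462$)
$\frac{F}{N} = - \frac{462}{-960} = \left(-462\right) \left(- \frac{1}{960}\right) = \frac{77}{160}$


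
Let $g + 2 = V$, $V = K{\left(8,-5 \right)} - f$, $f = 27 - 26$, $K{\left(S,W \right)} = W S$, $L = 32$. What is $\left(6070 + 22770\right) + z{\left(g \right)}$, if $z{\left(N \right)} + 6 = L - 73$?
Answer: $28793$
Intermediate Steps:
$K{\left(S,W \right)} = S W$
$f = 1$ ($f = 27 - 26 = 1$)
$V = -41$ ($V = 8 \left(-5\right) - 1 = -40 - 1 = -41$)
$g = -43$ ($g = -2 - 41 = -43$)
$z{\left(N \right)} = -47$ ($z{\left(N \right)} = -6 + \left(32 - 73\right) = -6 - 41 = -47$)
$\left(6070 + 22770\right) + z{\left(g \right)} = \left(6070 + 22770\right) - 47 = 28840 - 47 = 28793$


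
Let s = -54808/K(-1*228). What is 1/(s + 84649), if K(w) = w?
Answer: 57/4838695 ≈ 1.1780e-5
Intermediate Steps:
s = 13702/57 (s = -54808/((-1*228)) = -54808/(-228) = -54808*(-1/228) = 13702/57 ≈ 240.39)
1/(s + 84649) = 1/(13702/57 + 84649) = 1/(4838695/57) = 57/4838695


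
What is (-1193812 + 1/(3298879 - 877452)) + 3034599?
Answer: 4457331343050/2421427 ≈ 1.8408e+6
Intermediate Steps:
(-1193812 + 1/(3298879 - 877452)) + 3034599 = (-1193812 + 1/2421427) + 3034599 = -2890728609723/2421427 + 3034599 = 4457331343050/2421427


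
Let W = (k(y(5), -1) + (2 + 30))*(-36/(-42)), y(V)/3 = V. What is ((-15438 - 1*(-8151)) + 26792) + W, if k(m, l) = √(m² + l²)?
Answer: 136727/7 + 6*√226/7 ≈ 19545.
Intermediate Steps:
y(V) = 3*V
k(m, l) = √(l² + m²)
W = 192/7 + 6*√226/7 (W = (√((-1)² + (3*5)²) + (2 + 30))*(-36/(-42)) = (√(1 + 15²) + 32)*(-36*(-1/42)) = (√(1 + 225) + 32)*(6/7) = (√226 + 32)*(6/7) = (32 + √226)*(6/7) = 192/7 + 6*√226/7 ≈ 40.314)
((-15438 - 1*(-8151)) + 26792) + W = ((-15438 - 1*(-8151)) + 26792) + (192/7 + 6*√226/7) = ((-15438 + 8151) + 26792) + (192/7 + 6*√226/7) = (-7287 + 26792) + (192/7 + 6*√226/7) = 19505 + (192/7 + 6*√226/7) = 136727/7 + 6*√226/7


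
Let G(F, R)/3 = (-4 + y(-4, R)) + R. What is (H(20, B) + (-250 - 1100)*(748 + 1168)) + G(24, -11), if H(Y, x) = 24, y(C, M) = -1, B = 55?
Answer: -2586624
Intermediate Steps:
G(F, R) = -15 + 3*R (G(F, R) = 3*((-4 - 1) + R) = 3*(-5 + R) = -15 + 3*R)
(H(20, B) + (-250 - 1100)*(748 + 1168)) + G(24, -11) = (24 + (-250 - 1100)*(748 + 1168)) + (-15 + 3*(-11)) = (24 - 1350*1916) + (-15 - 33) = (24 - 2586600) - 48 = -2586576 - 48 = -2586624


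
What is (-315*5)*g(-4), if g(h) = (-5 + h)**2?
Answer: -127575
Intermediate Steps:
(-315*5)*g(-4) = (-315*5)*(-5 - 4)**2 = -45*35*(-9)**2 = -1575*81 = -127575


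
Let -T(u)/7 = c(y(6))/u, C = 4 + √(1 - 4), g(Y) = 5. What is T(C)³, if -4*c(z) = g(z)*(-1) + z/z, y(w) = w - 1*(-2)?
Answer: -343/(4 + I*√3)³ ≈ -1.4002 + 3.8977*I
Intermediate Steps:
y(w) = 2 + w (y(w) = w + 2 = 2 + w)
c(z) = 1 (c(z) = -(5*(-1) + z/z)/4 = -(-5 + 1)/4 = -¼*(-4) = 1)
C = 4 + I*√3 (C = 4 + √(-3) = 4 + I*√3 ≈ 4.0 + 1.732*I)
T(u) = -7/u
T(C)³ = (-7/(4 + I*√3))³ = -343/(4 + I*√3)³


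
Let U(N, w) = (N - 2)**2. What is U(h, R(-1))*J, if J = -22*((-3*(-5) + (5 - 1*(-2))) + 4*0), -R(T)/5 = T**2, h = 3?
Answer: -484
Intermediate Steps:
R(T) = -5*T**2
U(N, w) = (-2 + N)**2
J = -484 (J = -22*((15 + (5 + 2)) + 0) = -22*((15 + 7) + 0) = -22*(22 + 0) = -22*22 = -484)
U(h, R(-1))*J = (-2 + 3)**2*(-484) = 1**2*(-484) = 1*(-484) = -484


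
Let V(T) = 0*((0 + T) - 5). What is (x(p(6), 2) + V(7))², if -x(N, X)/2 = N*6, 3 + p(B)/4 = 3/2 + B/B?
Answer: 576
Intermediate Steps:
p(B) = -2 (p(B) = -12 + 4*(3/2 + B/B) = -12 + 4*(3*(½) + 1) = -12 + 4*(3/2 + 1) = -12 + 4*(5/2) = -12 + 10 = -2)
V(T) = 0 (V(T) = 0*(T - 5) = 0*(-5 + T) = 0)
x(N, X) = -12*N (x(N, X) = -2*N*6 = -12*N)
(x(p(6), 2) + V(7))² = (-12*(-2) + 0)² = (24 + 0)² = 24² = 576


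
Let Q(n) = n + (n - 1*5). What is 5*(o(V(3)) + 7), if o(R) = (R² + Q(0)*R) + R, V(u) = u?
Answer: 20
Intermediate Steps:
Q(n) = -5 + 2*n (Q(n) = n + (n - 5) = n + (-5 + n) = -5 + 2*n)
o(R) = R² - 4*R (o(R) = (R² + (-5 + 2*0)*R) + R = (R² + (-5 + 0)*R) + R = (R² - 5*R) + R = R² - 4*R)
5*(o(V(3)) + 7) = 5*(3*(-4 + 3) + 7) = 5*(3*(-1) + 7) = 5*(-3 + 7) = 5*4 = 20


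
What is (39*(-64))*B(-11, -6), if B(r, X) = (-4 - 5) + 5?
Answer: 9984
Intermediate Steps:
B(r, X) = -4 (B(r, X) = -9 + 5 = -4)
(39*(-64))*B(-11, -6) = (39*(-64))*(-4) = -2496*(-4) = 9984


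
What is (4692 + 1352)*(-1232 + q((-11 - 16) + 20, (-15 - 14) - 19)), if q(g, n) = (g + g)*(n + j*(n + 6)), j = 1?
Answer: 169232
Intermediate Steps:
q(g, n) = 2*g*(6 + 2*n) (q(g, n) = (g + g)*(n + 1*(n + 6)) = (2*g)*(n + 1*(6 + n)) = (2*g)*(n + (6 + n)) = (2*g)*(6 + 2*n) = 2*g*(6 + 2*n))
(4692 + 1352)*(-1232 + q((-11 - 16) + 20, (-15 - 14) - 19)) = (4692 + 1352)*(-1232 + 4*((-11 - 16) + 20)*(3 + ((-15 - 14) - 19))) = 6044*(-1232 + 4*(-27 + 20)*(3 + (-29 - 19))) = 6044*(-1232 + 4*(-7)*(3 - 48)) = 6044*(-1232 + 4*(-7)*(-45)) = 6044*(-1232 + 1260) = 6044*28 = 169232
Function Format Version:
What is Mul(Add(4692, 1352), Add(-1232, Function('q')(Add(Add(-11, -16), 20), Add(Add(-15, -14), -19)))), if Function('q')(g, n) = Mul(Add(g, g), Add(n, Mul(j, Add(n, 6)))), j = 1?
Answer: 169232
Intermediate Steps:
Function('q')(g, n) = Mul(2, g, Add(6, Mul(2, n))) (Function('q')(g, n) = Mul(Add(g, g), Add(n, Mul(1, Add(n, 6)))) = Mul(Mul(2, g), Add(n, Mul(1, Add(6, n)))) = Mul(Mul(2, g), Add(n, Add(6, n))) = Mul(Mul(2, g), Add(6, Mul(2, n))) = Mul(2, g, Add(6, Mul(2, n))))
Mul(Add(4692, 1352), Add(-1232, Function('q')(Add(Add(-11, -16), 20), Add(Add(-15, -14), -19)))) = Mul(Add(4692, 1352), Add(-1232, Mul(4, Add(Add(-11, -16), 20), Add(3, Add(Add(-15, -14), -19))))) = Mul(6044, Add(-1232, Mul(4, Add(-27, 20), Add(3, Add(-29, -19))))) = Mul(6044, Add(-1232, Mul(4, -7, Add(3, -48)))) = Mul(6044, Add(-1232, Mul(4, -7, -45))) = Mul(6044, Add(-1232, 1260)) = Mul(6044, 28) = 169232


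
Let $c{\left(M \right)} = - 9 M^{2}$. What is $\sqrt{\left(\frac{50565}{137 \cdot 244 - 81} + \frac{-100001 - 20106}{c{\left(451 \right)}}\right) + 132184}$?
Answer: $\frac{\sqrt{269087311487992715162}}{45118491} \approx 363.57$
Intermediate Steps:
$\sqrt{\left(\frac{50565}{137 \cdot 244 - 81} + \frac{-100001 - 20106}{c{\left(451 \right)}}\right) + 132184} = \sqrt{\left(\frac{50565}{137 \cdot 244 - 81} + \frac{-100001 - 20106}{\left(-9\right) 451^{2}}\right) + 132184} = \sqrt{\left(\frac{50565}{33428 - 81} - \frac{120107}{\left(-9\right) 203401}\right) + 132184} = \sqrt{\left(\frac{50565}{33347} - \frac{120107}{-1830609}\right) + 132184} = \sqrt{\left(50565 \cdot \frac{1}{33347} - - \frac{120107}{1830609}\right) + 132184} = \sqrt{\left(\frac{50565}{33347} + \frac{120107}{1830609}\right) + 132184} = \sqrt{\frac{96569952214}{61045318323} + 132184} = \sqrt{\frac{8069310927159646}{61045318323}} = \frac{\sqrt{269087311487992715162}}{45118491}$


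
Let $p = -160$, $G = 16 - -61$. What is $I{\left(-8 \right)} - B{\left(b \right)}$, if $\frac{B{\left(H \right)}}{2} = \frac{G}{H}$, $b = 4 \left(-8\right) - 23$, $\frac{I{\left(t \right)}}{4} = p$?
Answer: $- \frac{3186}{5} \approx -637.2$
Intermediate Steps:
$G = 77$ ($G = 16 + 61 = 77$)
$I{\left(t \right)} = -640$ ($I{\left(t \right)} = 4 \left(-160\right) = -640$)
$b = -55$ ($b = -32 - 23 = -55$)
$B{\left(H \right)} = \frac{154}{H}$ ($B{\left(H \right)} = 2 \frac{77}{H} = \frac{154}{H}$)
$I{\left(-8 \right)} - B{\left(b \right)} = -640 - \frac{154}{-55} = -640 - 154 \left(- \frac{1}{55}\right) = -640 - - \frac{14}{5} = -640 + \frac{14}{5} = - \frac{3186}{5}$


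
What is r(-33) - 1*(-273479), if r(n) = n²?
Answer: 274568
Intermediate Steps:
r(-33) - 1*(-273479) = (-33)² - 1*(-273479) = 1089 + 273479 = 274568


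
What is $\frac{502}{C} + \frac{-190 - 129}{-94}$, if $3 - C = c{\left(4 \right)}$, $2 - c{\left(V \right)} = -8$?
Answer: $- \frac{44955}{658} \approx -68.321$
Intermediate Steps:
$c{\left(V \right)} = 10$ ($c{\left(V \right)} = 2 - -8 = 2 + 8 = 10$)
$C = -7$ ($C = 3 - 10 = -7$)
$\frac{502}{C} + \frac{-190 - 129}{-94} = \frac{502}{-7} + \frac{-190 - 129}{-94} = 502 \left(- \frac{1}{7}\right) + \left(-190 - 129\right) \left(- \frac{1}{94}\right) = - \frac{502}{7} - - \frac{319}{94} = - \frac{502}{7} + \frac{319}{94} = - \frac{44955}{658}$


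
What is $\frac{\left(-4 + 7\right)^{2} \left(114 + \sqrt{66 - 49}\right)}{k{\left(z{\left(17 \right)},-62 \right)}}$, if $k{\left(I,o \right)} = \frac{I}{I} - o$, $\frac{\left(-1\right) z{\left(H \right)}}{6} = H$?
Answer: $\frac{114}{7} + \frac{\sqrt{17}}{7} \approx 16.875$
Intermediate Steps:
$z{\left(H \right)} = - 6 H$
$k{\left(I,o \right)} = 1 - o$
$\frac{\left(-4 + 7\right)^{2} \left(114 + \sqrt{66 - 49}\right)}{k{\left(z{\left(17 \right)},-62 \right)}} = \frac{\left(-4 + 7\right)^{2} \left(114 + \sqrt{66 - 49}\right)}{1 - -62} = \frac{3^{2} \left(114 + \sqrt{17}\right)}{1 + 62} = \frac{9 \left(114 + \sqrt{17}\right)}{63} = \left(1026 + 9 \sqrt{17}\right) \frac{1}{63} = \frac{114}{7} + \frac{\sqrt{17}}{7}$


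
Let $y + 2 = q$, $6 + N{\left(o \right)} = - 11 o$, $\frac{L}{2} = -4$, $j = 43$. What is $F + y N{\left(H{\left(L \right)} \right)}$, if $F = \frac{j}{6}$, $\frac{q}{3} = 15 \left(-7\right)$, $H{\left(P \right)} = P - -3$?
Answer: $- \frac{93155}{6} \approx -15526.0$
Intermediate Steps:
$L = -8$ ($L = 2 \left(-4\right) = -8$)
$H{\left(P \right)} = 3 + P$ ($H{\left(P \right)} = P + 3 = 3 + P$)
$q = -315$ ($q = 3 \cdot 15 \left(-7\right) = 3 \left(-105\right) = -315$)
$N{\left(o \right)} = -6 - 11 o$
$y = -317$ ($y = -2 - 315 = -317$)
$F = \frac{43}{6} \approx 7.1667$
$F + y N{\left(H{\left(L \right)} \right)} = \frac{43}{6} - 317 \left(-6 - 11 \left(3 - 8\right)\right) = \frac{43}{6} - 317 \left(-6 - -55\right) = \frac{43}{6} - 317 \left(-6 + 55\right) = \frac{43}{6} - 15533 = - \frac{93155}{6}$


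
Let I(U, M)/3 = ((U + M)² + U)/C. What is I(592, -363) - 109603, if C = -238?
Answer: -26244613/238 ≈ -1.1027e+5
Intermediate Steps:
I(U, M) = -3*U/238 - 3*(M + U)²/238 (I(U, M) = 3*(((U + M)² + U)/(-238)) = 3*(((M + U)² + U)*(-1/238)) = 3*((U + (M + U)²)*(-1/238)) = 3*(-U/238 - (M + U)²/238) = -3*U/238 - 3*(M + U)²/238)
I(592, -363) - 109603 = (-3/238*592 - 3*(-363 + 592)²/238) - 109603 = (-888/119 - 3/238*229²) - 109603 = (-888/119 - 3/238*52441) - 109603 = (-888/119 - 157323/238) - 109603 = -159099/238 - 109603 = -26244613/238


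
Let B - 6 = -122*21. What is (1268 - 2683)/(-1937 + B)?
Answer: 1415/4493 ≈ 0.31493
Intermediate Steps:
B = -2556 (B = 6 - 122*21 = 6 - 2562 = -2556)
(1268 - 2683)/(-1937 + B) = (1268 - 2683)/(-1937 - 2556) = -1415/(-4493) = -1415*(-1/4493) = 1415/4493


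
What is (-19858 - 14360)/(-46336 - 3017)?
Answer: 11406/16451 ≈ 0.69333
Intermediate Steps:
(-19858 - 14360)/(-46336 - 3017) = -34218/(-49353) = -34218*(-1/49353) = 11406/16451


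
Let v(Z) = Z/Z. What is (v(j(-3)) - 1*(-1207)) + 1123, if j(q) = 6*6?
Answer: 2331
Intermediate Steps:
j(q) = 36
v(Z) = 1
(v(j(-3)) - 1*(-1207)) + 1123 = (1 - 1*(-1207)) + 1123 = (1 + 1207) + 1123 = 1208 + 1123 = 2331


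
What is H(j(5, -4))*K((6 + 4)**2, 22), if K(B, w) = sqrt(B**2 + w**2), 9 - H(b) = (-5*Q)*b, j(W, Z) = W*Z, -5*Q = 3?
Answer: 138*sqrt(2621) ≈ 7065.0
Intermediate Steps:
Q = -3/5 (Q = -1/5*3 = -3/5 ≈ -0.60000)
H(b) = 9 - 3*b (H(b) = 9 - (-5*(-3/5))*b = 9 - 3*b)
H(j(5, -4))*K((6 + 4)**2, 22) = (9 - 15*(-4))*sqrt(((6 + 4)**2)**2 + 22**2) = (9 - 3*(-20))*sqrt((10**2)**2 + 484) = (9 + 60)*sqrt(100**2 + 484) = 69*sqrt(10000 + 484) = 69*sqrt(10484) = 69*(2*sqrt(2621)) = 138*sqrt(2621)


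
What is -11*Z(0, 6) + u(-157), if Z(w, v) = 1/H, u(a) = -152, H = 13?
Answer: -1987/13 ≈ -152.85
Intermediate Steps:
Z(w, v) = 1/13
-11*Z(0, 6) + u(-157) = -11*1/13 - 152 = -11/13 - 152 = -1987/13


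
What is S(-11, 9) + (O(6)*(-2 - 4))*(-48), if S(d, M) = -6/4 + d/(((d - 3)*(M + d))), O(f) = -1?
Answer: -8117/28 ≈ -289.89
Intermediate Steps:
S(d, M) = -3/2 + d/((-3 + d)*(M + d)) (S(d, M) = -6*¼ + d/(((-3 + d)*(M + d))) = -3/2 + d*(1/((-3 + d)*(M + d))) = -3/2 + d/((-3 + d)*(M + d)))
S(-11, 9) + (O(6)*(-2 - 4))*(-48) = (-3*(-11)² + 9*9 + 11*(-11) - 3*9*(-11))/(2*((-11)² - 3*9 - 3*(-11) + 9*(-11))) - (-2 - 4)*(-48) = (-3*121 + 81 - 121 + 297)/(2*(121 - 27 + 33 - 99)) - 1*(-6)*(-48) = (½)*(-363 + 81 - 121 + 297)/28 + 6*(-48) = (½)*(1/28)*(-106) - 288 = -53/28 - 288 = -8117/28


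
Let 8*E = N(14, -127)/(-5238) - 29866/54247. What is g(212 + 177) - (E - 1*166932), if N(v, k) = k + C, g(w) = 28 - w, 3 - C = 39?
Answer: 378643729354295/2273166288 ≈ 1.6657e+5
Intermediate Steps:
C = -36 (C = 3 - 1*39 = 3 - 39 = -36)
N(v, k) = -36 + k (N(v, k) = k - 36 = -36 + k)
E = -147595847/2273166288 (E = ((-36 - 127)/(-5238) - 29866/54247)/8 = (-163*(-1/5238) - 29866*1/54247)/8 = (163/5238 - 29866/54247)/8 = (⅛)*(-147595847/284145786) = -147595847/2273166288 ≈ -0.064930)
g(212 + 177) - (E - 1*166932) = (28 - (212 + 177)) - (-147595847/2273166288 - 1*166932) = (28 - 1*389) - (-147595847/2273166288 - 166932) = (28 - 389) - 1*(-379464342384263/2273166288) = -361 + 379464342384263/2273166288 = 378643729354295/2273166288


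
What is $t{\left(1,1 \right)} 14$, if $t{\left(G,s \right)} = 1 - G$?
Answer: $0$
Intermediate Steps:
$t{\left(1,1 \right)} 14 = \left(1 - 1\right) 14 = 0 \cdot 14 = 0$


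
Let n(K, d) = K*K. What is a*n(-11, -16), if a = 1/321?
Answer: 121/321 ≈ 0.37695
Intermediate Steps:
n(K, d) = K**2
a = 1/321 ≈ 0.0031153
a*n(-11, -16) = (1/321)*(-11)**2 = (1/321)*121 = 121/321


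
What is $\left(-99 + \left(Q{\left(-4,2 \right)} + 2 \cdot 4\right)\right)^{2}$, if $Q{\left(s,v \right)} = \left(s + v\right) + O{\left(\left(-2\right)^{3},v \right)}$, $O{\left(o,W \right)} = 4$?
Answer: $7921$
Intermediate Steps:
$Q{\left(s,v \right)} = 4 + s + v$ ($Q{\left(s,v \right)} = \left(s + v\right) + 4 = 4 + s + v$)
$\left(-99 + \left(Q{\left(-4,2 \right)} + 2 \cdot 4\right)\right)^{2} = \left(-99 + \left(\left(4 - 4 + 2\right) + 2 \cdot 4\right)\right)^{2} = \left(-99 + \left(2 + 8\right)\right)^{2} = \left(-99 + 10\right)^{2} = \left(-89\right)^{2} = 7921$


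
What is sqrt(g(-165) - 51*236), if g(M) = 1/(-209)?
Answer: 5*I*sqrt(21029789)/209 ≈ 109.71*I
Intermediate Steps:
g(M) = -1/209
sqrt(g(-165) - 51*236) = sqrt(-1/209 - 51*236) = sqrt(-1/209 - 12036) = sqrt(-2515525/209) = 5*I*sqrt(21029789)/209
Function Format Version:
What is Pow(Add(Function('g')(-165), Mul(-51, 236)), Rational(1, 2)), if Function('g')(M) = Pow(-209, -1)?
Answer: Mul(Rational(5, 209), I, Pow(21029789, Rational(1, 2))) ≈ Mul(109.71, I)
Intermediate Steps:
Function('g')(M) = Rational(-1, 209)
Pow(Add(Function('g')(-165), Mul(-51, 236)), Rational(1, 2)) = Pow(Add(Rational(-1, 209), Mul(-51, 236)), Rational(1, 2)) = Pow(Add(Rational(-1, 209), -12036), Rational(1, 2)) = Pow(Rational(-2515525, 209), Rational(1, 2)) = Mul(Rational(5, 209), I, Pow(21029789, Rational(1, 2)))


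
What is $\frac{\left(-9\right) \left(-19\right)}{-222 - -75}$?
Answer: $- \frac{57}{49} \approx -1.1633$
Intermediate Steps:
$\frac{\left(-9\right) \left(-19\right)}{-222 - -75} = \frac{171}{-222 + 75} = \frac{171}{-147} = 171 \left(- \frac{1}{147}\right) = - \frac{57}{49}$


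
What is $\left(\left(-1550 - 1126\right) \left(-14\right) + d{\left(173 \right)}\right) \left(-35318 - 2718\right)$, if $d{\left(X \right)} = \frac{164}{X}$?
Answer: $- \frac{246527899696}{173} \approx -1.425 \cdot 10^{9}$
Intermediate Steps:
$\left(\left(-1550 - 1126\right) \left(-14\right) + d{\left(173 \right)}\right) \left(-35318 - 2718\right) = \left(\left(-1550 - 1126\right) \left(-14\right) + \frac{164}{173}\right) \left(-35318 - 2718\right) = \left(\left(-1550 - 1126\right) \left(-14\right) + 164 \cdot \frac{1}{173}\right) \left(-38036\right) = \left(\left(-2676\right) \left(-14\right) + \frac{164}{173}\right) \left(-38036\right) = \left(37464 + \frac{164}{173}\right) \left(-38036\right) = \frac{6481436}{173} \left(-38036\right) = - \frac{246527899696}{173}$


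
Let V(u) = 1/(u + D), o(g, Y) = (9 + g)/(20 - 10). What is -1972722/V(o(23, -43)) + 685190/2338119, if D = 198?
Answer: -4640133539231558/11690595 ≈ -3.9691e+8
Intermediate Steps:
o(g, Y) = 9/10 + g/10 (o(g, Y) = (9 + g)/10 = (9 + g)*(⅒) = 9/10 + g/10)
V(u) = 1/(198 + u) (V(u) = 1/(u + 198) = 1/(198 + u))
-1972722/V(o(23, -43)) + 685190/2338119 = -(1961872029/5 + 22686303/5) + 685190/2338119 = -1972722/(1/(198 + (9/10 + 23/10))) + 685190*(1/2338119) = -1972722/(1/(198 + 16/5)) + 685190/2338119 = -1972722/(1/(1006/5)) + 685190/2338119 = -1972722/5/1006 + 685190/2338119 = -1972722*1006/5 + 685190/2338119 = -1984558332/5 + 685190/2338119 = -4640133539231558/11690595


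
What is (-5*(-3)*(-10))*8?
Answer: -1200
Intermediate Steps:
(-5*(-3)*(-10))*8 = (15*(-10))*8 = -150*8 = -1200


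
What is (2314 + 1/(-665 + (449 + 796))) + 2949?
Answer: 3052541/580 ≈ 5263.0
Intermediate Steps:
(2314 + 1/(-665 + (449 + 796))) + 2949 = (2314 + 1/(-665 + 1245)) + 2949 = (2314 + 1/580) + 2949 = 1342121/580 + 2949 = 3052541/580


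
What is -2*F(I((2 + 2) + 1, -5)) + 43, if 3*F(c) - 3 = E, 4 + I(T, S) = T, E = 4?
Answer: 115/3 ≈ 38.333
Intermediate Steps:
I(T, S) = -4 + T
F(c) = 7/3 (F(c) = 1 + (⅓)*4 = 1 + 4/3 = 7/3)
-2*F(I((2 + 2) + 1, -5)) + 43 = -2*7/3 + 43 = -14/3 + 43 = 115/3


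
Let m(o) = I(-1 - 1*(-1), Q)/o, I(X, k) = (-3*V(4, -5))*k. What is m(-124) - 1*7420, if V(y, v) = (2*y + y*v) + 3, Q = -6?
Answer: -459959/62 ≈ -7418.7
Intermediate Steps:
V(y, v) = 3 + 2*y + v*y (V(y, v) = (2*y + v*y) + 3 = 3 + 2*y + v*y)
I(X, k) = 27*k (I(X, k) = (-3*(3 + 2*4 - 5*4))*k = (-3*(3 + 8 - 20))*k = (-3*(-9))*k = 27*k)
m(o) = -162/o (m(o) = (27*(-6))/o = -162/o)
m(-124) - 1*7420 = -162/(-124) - 1*7420 = -162*(-1/124) - 7420 = 81/62 - 7420 = -459959/62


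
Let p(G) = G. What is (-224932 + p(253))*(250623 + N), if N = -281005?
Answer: 6826197378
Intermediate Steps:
(-224932 + p(253))*(250623 + N) = (-224932 + 253)*(250623 - 281005) = -224679*(-30382) = 6826197378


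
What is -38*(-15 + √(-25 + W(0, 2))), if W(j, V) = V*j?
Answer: 570 - 190*I ≈ 570.0 - 190.0*I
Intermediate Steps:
-38*(-15 + √(-25 + W(0, 2))) = -38*(-15 + √(-25 + 2*0)) = -38*(-15 + √(-25 + 0)) = -38*(-15 + √(-25)) = -38*(-15 + 5*I) = 570 - 190*I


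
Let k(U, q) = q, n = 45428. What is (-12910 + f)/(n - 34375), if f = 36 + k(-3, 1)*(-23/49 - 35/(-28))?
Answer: -2523151/2166388 ≈ -1.1647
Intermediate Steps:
f = 7209/196 (f = 36 + 1*(-23/49 - 35/(-28)) = 36 + 1*(-23*1/49 - 35*(-1/28)) = 36 + 1*(-23/49 + 5/4) = 36 + 1*(153/196) = 36 + 153/196 = 7209/196 ≈ 36.781)
(-12910 + f)/(n - 34375) = (-12910 + 7209/196)/(45428 - 34375) = -2523151/196/11053 = -2523151/196*1/11053 = -2523151/2166388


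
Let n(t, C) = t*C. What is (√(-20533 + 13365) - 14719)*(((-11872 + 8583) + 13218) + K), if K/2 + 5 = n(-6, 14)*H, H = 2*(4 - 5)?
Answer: -150943345 + 328160*I*√7 ≈ -1.5094e+8 + 8.6823e+5*I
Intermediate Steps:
n(t, C) = C*t
H = -2 (H = 2*(-1) = -2)
K = 326 (K = -10 + 2*((14*(-6))*(-2)) = -10 + 2*(-84*(-2)) = -10 + 2*168 = -10 + 336 = 326)
(√(-20533 + 13365) - 14719)*(((-11872 + 8583) + 13218) + K) = (√(-20533 + 13365) - 14719)*(((-11872 + 8583) + 13218) + 326) = (√(-7168) - 14719)*((-3289 + 13218) + 326) = (32*I*√7 - 14719)*(9929 + 326) = (-14719 + 32*I*√7)*10255 = -150943345 + 328160*I*√7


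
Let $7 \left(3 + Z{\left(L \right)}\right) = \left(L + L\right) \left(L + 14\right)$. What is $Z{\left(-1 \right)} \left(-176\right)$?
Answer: $\frac{8272}{7} \approx 1181.7$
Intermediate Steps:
$Z{\left(L \right)} = -3 + \frac{2 L \left(14 + L\right)}{7}$ ($Z{\left(L \right)} = -3 + \frac{\left(L + L\right) \left(L + 14\right)}{7} = -3 + \frac{2 L \left(14 + L\right)}{7}$)
$Z{\left(-1 \right)} \left(-176\right) = \left(-3 + 4 \left(-1\right) + \frac{2 \left(-1\right)^{2}}{7}\right) \left(-176\right) = \left(-3 - 4 + \frac{2}{7} \cdot 1\right) \left(-176\right) = \left(-3 - 4 + \frac{2}{7}\right) \left(-176\right) = \left(- \frac{47}{7}\right) \left(-176\right) = \frac{8272}{7}$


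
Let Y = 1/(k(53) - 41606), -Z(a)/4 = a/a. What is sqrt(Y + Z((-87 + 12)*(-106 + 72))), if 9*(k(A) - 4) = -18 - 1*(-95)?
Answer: I*sqrt(560528106193)/374341 ≈ 2.0*I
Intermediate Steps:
Z(a) = -4 (Z(a) = -4*a/a = -4*1 = -4)
k(A) = 113/9 (k(A) = 4 + (-18 - 1*(-95))/9 = 4 + (-18 + 95)/9 = 4 + (1/9)*77 = 4 + 77/9 = 113/9)
Y = -9/374341 (Y = 1/(113/9 - 41606) = 1/(-374341/9) = -9/374341 ≈ -2.4042e-5)
sqrt(Y + Z((-87 + 12)*(-106 + 72))) = sqrt(-9/374341 - 4) = sqrt(-1497373/374341) = I*sqrt(560528106193)/374341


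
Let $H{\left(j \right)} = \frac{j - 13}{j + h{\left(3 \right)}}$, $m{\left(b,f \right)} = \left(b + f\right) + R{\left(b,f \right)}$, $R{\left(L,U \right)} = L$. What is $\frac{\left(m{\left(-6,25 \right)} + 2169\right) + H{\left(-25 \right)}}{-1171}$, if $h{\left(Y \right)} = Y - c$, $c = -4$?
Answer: $- \frac{19657}{10539} \approx -1.8652$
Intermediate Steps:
$h{\left(Y \right)} = 4 + Y$ ($h{\left(Y \right)} = Y - -4 = Y + 4 = 4 + Y$)
$m{\left(b,f \right)} = f + 2 b$ ($m{\left(b,f \right)} = \left(b + f\right) + b = f + 2 b$)
$H{\left(j \right)} = \frac{-13 + j}{7 + j}$ ($H{\left(j \right)} = \frac{j - 13}{j + \left(4 + 3\right)} = \frac{-13 + j}{j + 7} = \frac{-13 + j}{7 + j}$)
$\frac{\left(m{\left(-6,25 \right)} + 2169\right) + H{\left(-25 \right)}}{-1171} = \frac{\left(\left(25 + 2 \left(-6\right)\right) + 2169\right) + \frac{-13 - 25}{7 - 25}}{-1171} = \left(\left(\left(25 - 12\right) + 2169\right) + \frac{1}{-18} \left(-38\right)\right) \left(- \frac{1}{1171}\right) = \left(\left(13 + 2169\right) - - \frac{19}{9}\right) \left(- \frac{1}{1171}\right) = \left(2182 + \frac{19}{9}\right) \left(- \frac{1}{1171}\right) = \frac{19657}{9} \left(- \frac{1}{1171}\right) = - \frac{19657}{10539}$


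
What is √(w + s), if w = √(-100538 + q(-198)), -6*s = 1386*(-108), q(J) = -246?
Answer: 2*√(6237 + I*√6299) ≈ 157.95 + 1.0049*I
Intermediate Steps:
s = 24948 (s = -231*(-108) = -⅙*(-149688) = 24948)
w = 4*I*√6299 (w = √(-100538 - 246) = √(-100784) = 4*I*√6299 ≈ 317.46*I)
√(w + s) = √(4*I*√6299 + 24948) = √(24948 + 4*I*√6299)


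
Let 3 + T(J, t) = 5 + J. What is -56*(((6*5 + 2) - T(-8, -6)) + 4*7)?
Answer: -3696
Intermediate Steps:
T(J, t) = 2 + J (T(J, t) = -3 + (5 + J) = 2 + J)
-56*(((6*5 + 2) - T(-8, -6)) + 4*7) = -56*(((6*5 + 2) - (2 - 8)) + 4*7) = -56*(((30 + 2) - 1*(-6)) + 28) = -56*((32 + 6) + 28) = -56*(38 + 28) = -56*66 = -3696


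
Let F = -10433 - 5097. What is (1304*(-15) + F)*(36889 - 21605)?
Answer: -536315560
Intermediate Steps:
F = -15530
(1304*(-15) + F)*(36889 - 21605) = (1304*(-15) - 15530)*(36889 - 21605) = (-19560 - 15530)*15284 = -35090*15284 = -536315560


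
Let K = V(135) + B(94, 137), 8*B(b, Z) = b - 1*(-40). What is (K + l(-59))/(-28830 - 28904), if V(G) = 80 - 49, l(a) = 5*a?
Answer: 989/230936 ≈ 0.0042826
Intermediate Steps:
B(b, Z) = 5 + b/8 (B(b, Z) = (b - 1*(-40))/8 = (b + 40)/8 = (40 + b)/8 = 5 + b/8)
V(G) = 31
K = 191/4 (K = 31 + (5 + (1/8)*94) = 31 + (5 + 47/4) = 31 + 67/4 = 191/4 ≈ 47.750)
(K + l(-59))/(-28830 - 28904) = (191/4 + 5*(-59))/(-28830 - 28904) = (191/4 - 295)/(-57734) = -989/4*(-1/57734) = 989/230936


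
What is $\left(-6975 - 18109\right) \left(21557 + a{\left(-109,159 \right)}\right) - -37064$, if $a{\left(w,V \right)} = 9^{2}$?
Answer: $-542730528$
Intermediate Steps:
$a{\left(w,V \right)} = 81$
$\left(-6975 - 18109\right) \left(21557 + a{\left(-109,159 \right)}\right) - -37064 = \left(-6975 - 18109\right) \left(21557 + 81\right) - -37064 = \left(-25084\right) 21638 + 37064 = -542767592 + 37064 = -542730528$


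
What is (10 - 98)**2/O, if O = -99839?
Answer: -7744/99839 ≈ -0.077565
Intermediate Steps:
(10 - 98)**2/O = (10 - 98)**2/(-99839) = (-88)**2*(-1/99839) = 7744*(-1/99839) = -7744/99839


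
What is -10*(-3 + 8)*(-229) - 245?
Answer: 11205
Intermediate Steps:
-10*(-3 + 8)*(-229) - 245 = -10*5*(-229) - 245 = -50*(-229) - 245 = 11450 - 245 = 11205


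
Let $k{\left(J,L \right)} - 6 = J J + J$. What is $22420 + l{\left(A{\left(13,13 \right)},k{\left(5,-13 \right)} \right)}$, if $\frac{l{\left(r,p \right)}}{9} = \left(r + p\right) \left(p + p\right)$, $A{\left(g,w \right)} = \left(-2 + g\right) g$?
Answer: $138412$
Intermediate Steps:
$k{\left(J,L \right)} = 6 + J + J^{2}$ ($k{\left(J,L \right)} = 6 + \left(J J + J\right) = 6 + \left(J^{2} + J\right) = 6 + \left(J + J^{2}\right) = 6 + J + J^{2}$)
$A{\left(g,w \right)} = g \left(-2 + g\right)$
$l{\left(r,p \right)} = 18 p \left(p + r\right)$ ($l{\left(r,p \right)} = 9 \left(r + p\right) \left(p + p\right) = 9 \left(p + r\right) 2 p = 9 \cdot 2 p \left(p + r\right) = 18 p \left(p + r\right)$)
$22420 + l{\left(A{\left(13,13 \right)},k{\left(5,-13 \right)} \right)} = 22420 + 18 \left(6 + 5 + 5^{2}\right) \left(\left(6 + 5 + 5^{2}\right) + 13 \left(-2 + 13\right)\right) = 22420 + 18 \left(6 + 5 + 25\right) \left(\left(6 + 5 + 25\right) + 13 \cdot 11\right) = 22420 + 18 \cdot 36 \left(36 + 143\right) = 22420 + 18 \cdot 36 \cdot 179 = 22420 + 115992 = 138412$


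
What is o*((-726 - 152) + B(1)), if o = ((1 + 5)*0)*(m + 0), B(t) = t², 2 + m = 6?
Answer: 0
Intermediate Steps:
m = 4 (m = -2 + 6 = 4)
o = 0 (o = ((1 + 5)*0)*(4 + 0) = (6*0)*4 = 0*4 = 0)
o*((-726 - 152) + B(1)) = 0*((-726 - 152) + 1²) = 0*(-878 + 1) = 0*(-877) = 0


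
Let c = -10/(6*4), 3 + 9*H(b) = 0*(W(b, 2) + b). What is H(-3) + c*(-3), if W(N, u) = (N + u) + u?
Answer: 11/12 ≈ 0.91667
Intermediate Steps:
W(N, u) = N + 2*u
H(b) = -1/3 (H(b) = -1/3 + (0*((b + 2*2) + b))/9 = -1/3 + (0*((b + 4) + b))/9 = -1/3 + (0*((4 + b) + b))/9 = -1/3 + (0*(4 + 2*b))/9 = -1/3 + (1/9)*0 = -1/3 + 0 = -1/3)
c = -5/12 (c = -10/24 = -10*1/24 = -5/12 ≈ -0.41667)
H(-3) + c*(-3) = -1/3 - 5/12*(-3) = -1/3 + 5/4 = 11/12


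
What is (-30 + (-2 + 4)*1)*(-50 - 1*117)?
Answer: 4676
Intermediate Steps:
(-30 + (-2 + 4)*1)*(-50 - 1*117) = (-30 + 2*1)*(-50 - 117) = (-30 + 2)*(-167) = -28*(-167) = 4676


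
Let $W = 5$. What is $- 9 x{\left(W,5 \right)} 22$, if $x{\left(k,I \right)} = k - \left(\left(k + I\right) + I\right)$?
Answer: $1980$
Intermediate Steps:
$x{\left(k,I \right)} = - 2 I$ ($x{\left(k,I \right)} = k - \left(\left(I + k\right) + I\right) = k - \left(k + 2 I\right) = - 2 I$)
$- 9 x{\left(W,5 \right)} 22 = - 9 \left(\left(-2\right) 5\right) 22 = \left(-9\right) \left(-10\right) 22 = 90 \cdot 22 = 1980$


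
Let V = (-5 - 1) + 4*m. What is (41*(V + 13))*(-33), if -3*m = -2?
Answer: -13079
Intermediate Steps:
m = 2/3 (m = -1/3*(-2) = 2/3 ≈ 0.66667)
V = -10/3 (V = (-5 - 1) + 4*(2/3) = -6 + 8/3 = -10/3 ≈ -3.3333)
(41*(V + 13))*(-33) = (41*(-10/3 + 13))*(-33) = (41*(29/3))*(-33) = (1189/3)*(-33) = -13079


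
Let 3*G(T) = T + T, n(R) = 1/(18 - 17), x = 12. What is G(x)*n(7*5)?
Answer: 8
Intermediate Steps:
n(R) = 1 (n(R) = 1/1 = 1)
G(T) = 2*T/3 (G(T) = (T + T)/3 = (2*T)/3 = 2*T/3)
G(x)*n(7*5) = ((⅔)*12)*1 = 8*1 = 8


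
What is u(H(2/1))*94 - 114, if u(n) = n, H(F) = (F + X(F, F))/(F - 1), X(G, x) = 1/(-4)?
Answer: 101/2 ≈ 50.500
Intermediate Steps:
X(G, x) = -¼
H(F) = (-¼ + F)/(-1 + F) (H(F) = (F - ¼)/(F - 1) = (-¼ + F)/(-1 + F))
u(H(2/1))*94 - 114 = ((-¼ + 2/1)/(-1 + 2/1))*94 - 114 = ((-¼ + 2*1)/(-1 + 2*1))*94 - 114 = ((-¼ + 2)/(-1 + 2))*94 - 114 = ((7/4)/1)*94 - 114 = (1*(7/4))*94 - 114 = (7/4)*94 - 114 = 329/2 - 114 = 101/2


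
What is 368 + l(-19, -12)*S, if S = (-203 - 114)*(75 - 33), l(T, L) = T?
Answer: 253334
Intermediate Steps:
S = -13314 (S = -317*42 = -13314)
368 + l(-19, -12)*S = 368 - 19*(-13314) = 368 + 252966 = 253334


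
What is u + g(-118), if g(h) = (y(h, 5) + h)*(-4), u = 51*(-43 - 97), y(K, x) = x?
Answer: -6688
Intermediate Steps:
u = -7140 (u = 51*(-140) = -7140)
g(h) = -20 - 4*h (g(h) = (5 + h)*(-4) = -20 - 4*h)
u + g(-118) = -7140 + (-20 - 4*(-118)) = -7140 + (-20 + 472) = -7140 + 452 = -6688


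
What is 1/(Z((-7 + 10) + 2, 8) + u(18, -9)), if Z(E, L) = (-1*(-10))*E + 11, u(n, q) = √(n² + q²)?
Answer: 61/3316 - 9*√5/3316 ≈ 0.012327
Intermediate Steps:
Z(E, L) = 11 + 10*E (Z(E, L) = 10*E + 11 = 11 + 10*E)
1/(Z((-7 + 10) + 2, 8) + u(18, -9)) = 1/((11 + 10*((-7 + 10) + 2)) + √(18² + (-9)²)) = 1/((11 + 10*(3 + 2)) + √(324 + 81)) = 1/((11 + 10*5) + √405) = 1/((11 + 50) + 9*√5) = 1/(61 + 9*√5)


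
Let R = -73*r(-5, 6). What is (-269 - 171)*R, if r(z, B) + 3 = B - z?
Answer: 256960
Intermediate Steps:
r(z, B) = -3 + B - z (r(z, B) = -3 + (B - z) = -3 + B - z)
R = -584 (R = -73*(-3 + 6 - 1*(-5)) = -73*(-3 + 6 + 5) = -73*8 = -584)
(-269 - 171)*R = (-269 - 171)*(-584) = -440*(-584) = 256960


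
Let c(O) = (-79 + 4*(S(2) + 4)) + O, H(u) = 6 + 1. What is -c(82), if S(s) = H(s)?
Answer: -47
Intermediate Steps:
H(u) = 7
S(s) = 7
c(O) = -35 + O (c(O) = (-79 + 4*(7 + 4)) + O = (-79 + 4*11) + O = (-79 + 44) + O = -35 + O)
-c(82) = -(-35 + 82) = -1*47 = -47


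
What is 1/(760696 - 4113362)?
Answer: -1/3352666 ≈ -2.9827e-7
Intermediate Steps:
1/(760696 - 4113362) = 1/(-3352666) = -1/3352666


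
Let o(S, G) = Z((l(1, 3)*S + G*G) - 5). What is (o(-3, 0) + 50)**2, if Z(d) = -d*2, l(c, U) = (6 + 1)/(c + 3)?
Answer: 19881/4 ≈ 4970.3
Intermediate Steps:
l(c, U) = 7/(3 + c)
Z(d) = -2*d
o(S, G) = 10 - 2*G**2 - 7*S/2 (o(S, G) = -2*(((7/(3 + 1))*S + G*G) - 5) = -2*(((7/4)*S + G**2) - 5) = -2*(((7*(1/4))*S + G**2) - 5) = -2*((7*S/4 + G**2) - 5) = -2*((G**2 + 7*S/4) - 5) = -2*(-5 + G**2 + 7*S/4) = 10 - 2*G**2 - 7*S/2)
(o(-3, 0) + 50)**2 = ((10 - 2*0**2 - 7/2*(-3)) + 50)**2 = ((10 - 2*0 + 21/2) + 50)**2 = ((10 + 0 + 21/2) + 50)**2 = (41/2 + 50)**2 = (141/2)**2 = 19881/4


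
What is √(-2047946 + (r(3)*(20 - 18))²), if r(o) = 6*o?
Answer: 5*I*√81866 ≈ 1430.6*I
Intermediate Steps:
√(-2047946 + (r(3)*(20 - 18))²) = √(-2047946 + ((6*3)*(20 - 18))²) = √(-2047946 + (18*2)²) = √(-2047946 + 36²) = √(-2047946 + 1296) = √(-2046650) = 5*I*√81866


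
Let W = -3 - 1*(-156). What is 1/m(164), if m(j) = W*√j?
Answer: √41/12546 ≈ 0.00051037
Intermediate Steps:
W = 153 (W = -3 + 156 = 153)
m(j) = 153*√j
1/m(164) = 1/(153*√164) = 1/(153*(2*√41)) = 1/(306*√41) = √41/12546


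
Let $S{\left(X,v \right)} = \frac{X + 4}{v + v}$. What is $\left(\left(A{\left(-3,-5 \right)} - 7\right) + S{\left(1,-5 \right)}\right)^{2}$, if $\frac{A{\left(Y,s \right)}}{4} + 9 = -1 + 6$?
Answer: $\frac{2209}{4} \approx 552.25$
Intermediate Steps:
$A{\left(Y,s \right)} = -16$ ($A{\left(Y,s \right)} = -36 + 4 \left(-1 + 6\right) = -36 + 4 \cdot 5 = -36 + 20 = -16$)
$S{\left(X,v \right)} = \frac{4 + X}{2 v}$
$\left(\left(A{\left(-3,-5 \right)} - 7\right) + S{\left(1,-5 \right)}\right)^{2} = \left(\left(-16 - 7\right) + \frac{4 + 1}{2 \left(-5\right)}\right)^{2} = \left(-23 + \frac{1}{2} \left(- \frac{1}{5}\right) 5\right)^{2} = \left(-23 - \frac{1}{2}\right)^{2} = \left(- \frac{47}{2}\right)^{2} = \frac{2209}{4}$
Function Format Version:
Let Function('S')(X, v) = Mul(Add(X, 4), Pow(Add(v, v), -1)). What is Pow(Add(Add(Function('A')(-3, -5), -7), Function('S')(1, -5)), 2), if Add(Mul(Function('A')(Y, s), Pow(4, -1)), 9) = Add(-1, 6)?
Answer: Rational(2209, 4) ≈ 552.25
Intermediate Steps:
Function('A')(Y, s) = -16 (Function('A')(Y, s) = Add(-36, Mul(4, Add(-1, 6))) = Add(-36, Mul(4, 5)) = Add(-36, 20) = -16)
Function('S')(X, v) = Mul(Rational(1, 2), Pow(v, -1), Add(4, X)) (Function('S')(X, v) = Mul(Add(4, X), Pow(Mul(2, v), -1)) = Mul(Add(4, X), Mul(Rational(1, 2), Pow(v, -1))) = Mul(Rational(1, 2), Pow(v, -1), Add(4, X)))
Pow(Add(Add(Function('A')(-3, -5), -7), Function('S')(1, -5)), 2) = Pow(Add(Add(-16, -7), Mul(Rational(1, 2), Pow(-5, -1), Add(4, 1))), 2) = Pow(Add(-23, Mul(Rational(1, 2), Rational(-1, 5), 5)), 2) = Pow(Add(-23, Rational(-1, 2)), 2) = Pow(Rational(-47, 2), 2) = Rational(2209, 4)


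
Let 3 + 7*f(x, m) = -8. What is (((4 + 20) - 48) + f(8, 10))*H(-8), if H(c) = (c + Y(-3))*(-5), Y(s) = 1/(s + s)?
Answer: -6265/6 ≈ -1044.2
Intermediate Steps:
f(x, m) = -11/7 (f(x, m) = -3/7 + (1/7)*(-8) = -3/7 - 8/7 = -11/7)
Y(s) = 1/(2*s)
H(c) = 5/6 - 5*c (H(c) = (c + (1/2)/(-3))*(-5) = (c + (1/2)*(-1/3))*(-5) = (c - 1/6)*(-5) = (-1/6 + c)*(-5) = 5/6 - 5*c)
(((4 + 20) - 48) + f(8, 10))*H(-8) = (((4 + 20) - 48) - 11/7)*(5/6 - 5*(-8)) = ((24 - 48) - 11/7)*(5/6 + 40) = (-24 - 11/7)*(245/6) = -179/7*245/6 = -6265/6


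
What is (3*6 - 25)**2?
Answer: 49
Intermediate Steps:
(3*6 - 25)**2 = (18 - 25)**2 = (-7)**2 = 49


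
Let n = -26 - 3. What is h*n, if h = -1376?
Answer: 39904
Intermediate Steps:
n = -29
h*n = -1376*(-29) = 39904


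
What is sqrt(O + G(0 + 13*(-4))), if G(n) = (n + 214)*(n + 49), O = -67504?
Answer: I*sqrt(67990) ≈ 260.75*I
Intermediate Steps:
G(n) = (49 + n)*(214 + n) (G(n) = (214 + n)*(49 + n) = (49 + n)*(214 + n))
sqrt(O + G(0 + 13*(-4))) = sqrt(-67504 + (10486 + (0 + 13*(-4))**2 + 263*(0 + 13*(-4)))) = sqrt(-67504 + (10486 + (0 - 52)**2 + 263*(0 - 52))) = sqrt(-67504 + (10486 + (-52)**2 + 263*(-52))) = sqrt(-67504 + (10486 + 2704 - 13676)) = sqrt(-67504 - 486) = sqrt(-67990) = I*sqrt(67990)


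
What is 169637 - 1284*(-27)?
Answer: 204305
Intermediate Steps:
169637 - 1284*(-27) = 169637 - 1*(-34668) = 169637 + 34668 = 204305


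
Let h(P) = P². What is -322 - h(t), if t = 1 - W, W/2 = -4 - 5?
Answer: -683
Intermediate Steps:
W = -18 (W = 2*(-4 - 5) = 2*(-9) = -18)
t = 19 (t = 1 - 1*(-18) = 1 + 18 = 19)
-322 - h(t) = -322 - 1*19² = -322 - 1*361 = -322 - 361 = -683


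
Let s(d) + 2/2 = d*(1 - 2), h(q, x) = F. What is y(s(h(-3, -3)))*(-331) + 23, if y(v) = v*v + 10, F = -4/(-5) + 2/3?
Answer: -1192714/225 ≈ -5301.0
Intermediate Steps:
F = 22/15 (F = -4*(-⅕) + 2*(⅓) = ⅘ + ⅔ = 22/15 ≈ 1.4667)
h(q, x) = 22/15
s(d) = -1 - d (s(d) = -1 + d*(1 - 2) = -1 + d*(-1) = -1 - d)
y(v) = 10 + v² (y(v) = v² + 10 = 10 + v²)
y(s(h(-3, -3)))*(-331) + 23 = (10 + (-1 - 1*22/15)²)*(-331) + 23 = (10 + (-1 - 22/15)²)*(-331) + 23 = (10 + (-37/15)²)*(-331) + 23 = (10 + 1369/225)*(-331) + 23 = (3619/225)*(-331) + 23 = -1197889/225 + 23 = -1192714/225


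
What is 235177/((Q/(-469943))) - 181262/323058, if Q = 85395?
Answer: -5950719358774388/4597922985 ≈ -1.2942e+6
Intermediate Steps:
235177/((Q/(-469943))) - 181262/323058 = 235177/((85395/(-469943))) - 181262/323058 = 235177/((85395*(-1/469943))) - 181262*1/323058 = 235177/(-85395/469943) - 90631/161529 = 235177*(-469943/85395) - 90631/161529 = -110519784911/85395 - 90631/161529 = -5950719358774388/4597922985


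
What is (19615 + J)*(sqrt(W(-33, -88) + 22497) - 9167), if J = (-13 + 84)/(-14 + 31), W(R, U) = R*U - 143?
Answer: -3057432842/17 + 333526*sqrt(25258)/17 ≈ -1.7673e+8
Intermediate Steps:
W(R, U) = -143 + R*U
J = 71/17 ≈ 4.1765
(19615 + J)*(sqrt(W(-33, -88) + 22497) - 9167) = (19615 + 71/17)*(sqrt((-143 - 33*(-88)) + 22497) - 9167) = 333526*(sqrt((-143 + 2904) + 22497) - 9167)/17 = 333526*(sqrt(2761 + 22497) - 9167)/17 = 333526*(sqrt(25258) - 9167)/17 = 333526*(-9167 + sqrt(25258))/17 = -3057432842/17 + 333526*sqrt(25258)/17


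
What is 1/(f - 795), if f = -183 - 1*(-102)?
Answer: -1/876 ≈ -0.0011416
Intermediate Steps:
f = -81 (f = -183 + 102 = -81)
1/(f - 795) = 1/(-81 - 795) = 1/(-876) = -1/876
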